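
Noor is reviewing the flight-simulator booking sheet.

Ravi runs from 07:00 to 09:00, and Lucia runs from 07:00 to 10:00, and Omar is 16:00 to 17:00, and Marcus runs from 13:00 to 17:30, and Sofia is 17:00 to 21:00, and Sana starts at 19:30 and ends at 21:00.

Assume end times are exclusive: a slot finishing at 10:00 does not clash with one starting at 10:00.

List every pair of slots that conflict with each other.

Sorted by start: Ravi, Lucia, Marcus, Omar, Sofia, Sana.
Lucia starts before Ravi ends → Ravi and Lucia overlap.
Marcus starts after Ravi ends; Ravi is clear from here.
Marcus starts after Lucia ends; Lucia is clear from here.
Omar starts before Marcus ends → Marcus and Omar overlap.
Sofia starts before Marcus ends → Marcus and Sofia overlap.
Sana starts after Marcus ends.
Sofia starts exactly when Omar ends (back-to-back, no overlap); Omar is clear from here.
Sana starts before Sofia ends → Sofia and Sana overlap.

Lucia & Ravi, Marcus & Omar, Marcus & Sofia, Sana & Sofia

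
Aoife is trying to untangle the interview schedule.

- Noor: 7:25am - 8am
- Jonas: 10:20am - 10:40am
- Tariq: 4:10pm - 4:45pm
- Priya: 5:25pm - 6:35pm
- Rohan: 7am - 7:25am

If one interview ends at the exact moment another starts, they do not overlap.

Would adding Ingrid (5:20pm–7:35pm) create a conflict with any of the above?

Rohan: ends 7:25am at or before Ingrid starts 5:20pm → clear.
Noor: ends 8am at or before Ingrid starts 5:20pm → clear.
Jonas: ends 10:40am at or before Ingrid starts 5:20pm → clear.
Tariq: ends 4:45pm at or before Ingrid starts 5:20pm → clear.
Priya: starts 5:25pm before Ingrid ends 7:35pm, and ends 6:35pm after Ingrid starts 5:20pm → overlap.
Ingrid overlaps Priya.

Yes — it overlaps Priya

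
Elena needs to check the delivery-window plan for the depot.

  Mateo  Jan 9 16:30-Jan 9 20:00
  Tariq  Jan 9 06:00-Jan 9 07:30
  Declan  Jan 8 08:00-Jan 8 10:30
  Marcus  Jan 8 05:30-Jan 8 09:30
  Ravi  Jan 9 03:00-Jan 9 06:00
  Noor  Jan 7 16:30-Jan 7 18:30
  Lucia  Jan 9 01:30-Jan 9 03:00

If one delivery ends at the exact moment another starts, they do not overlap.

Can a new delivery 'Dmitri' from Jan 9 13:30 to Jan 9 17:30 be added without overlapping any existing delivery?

No — it overlaps Mateo

Noor: ends Jan 7 18:30 at or before Dmitri starts Jan 9 13:30 → clear.
Marcus: ends Jan 8 09:30 at or before Dmitri starts Jan 9 13:30 → clear.
Declan: ends Jan 8 10:30 at or before Dmitri starts Jan 9 13:30 → clear.
Lucia: ends Jan 9 03:00 at or before Dmitri starts Jan 9 13:30 → clear.
Ravi: ends Jan 9 06:00 at or before Dmitri starts Jan 9 13:30 → clear.
Tariq: ends Jan 9 07:30 at or before Dmitri starts Jan 9 13:30 → clear.
Mateo: starts Jan 9 16:30 before Dmitri ends Jan 9 17:30, and ends Jan 9 20:00 after Dmitri starts Jan 9 13:30 → overlap.
Dmitri overlaps Mateo.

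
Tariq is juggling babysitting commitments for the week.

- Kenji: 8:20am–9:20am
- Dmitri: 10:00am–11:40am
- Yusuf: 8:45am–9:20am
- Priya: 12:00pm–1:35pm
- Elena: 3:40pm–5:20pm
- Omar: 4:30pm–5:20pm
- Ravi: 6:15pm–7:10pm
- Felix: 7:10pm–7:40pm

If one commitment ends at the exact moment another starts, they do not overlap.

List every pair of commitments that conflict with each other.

Sorted by start: Kenji, Yusuf, Dmitri, Priya, Elena, Omar, Ravi, Felix.
Yusuf starts before Kenji ends → Kenji and Yusuf overlap.
Dmitri starts after Kenji ends, so nothing later overlaps Kenji either.
Dmitri starts after Yusuf ends, so nothing later overlaps Yusuf either.
Priya starts after Dmitri ends, so nothing later overlaps Dmitri either.
Elena starts after Priya ends, so nothing later overlaps Priya either.
Omar starts before Elena ends → Elena and Omar overlap.
Ravi starts after Elena ends, so nothing later overlaps Elena either.
Ravi starts after Omar ends, so nothing later overlaps Omar either.
Felix starts exactly when Ravi ends (back-to-back, no overlap).

Elena & Omar, Kenji & Yusuf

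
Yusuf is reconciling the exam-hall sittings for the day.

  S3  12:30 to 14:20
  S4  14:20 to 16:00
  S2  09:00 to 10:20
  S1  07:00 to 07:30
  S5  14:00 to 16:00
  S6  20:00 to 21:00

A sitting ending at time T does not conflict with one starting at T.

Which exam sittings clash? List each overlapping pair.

S3 & S5, S4 & S5

Check each pair: they overlap iff neither finishes before the other starts.
Sorted by start: S1, S2, S3, S5, S4, S6.
S2 starts after S1 ends; S1 is clear from here.
S3 starts after S2 ends; S2 is clear from here.
S5 starts before S3 ends → S3 and S5 overlap.
S4 starts exactly when S3 ends (back-to-back, no overlap); S3 is clear from here.
S4 starts before S5 ends → S5 and S4 overlap.
S6 starts after S5 ends.
S6 starts after S4 ends.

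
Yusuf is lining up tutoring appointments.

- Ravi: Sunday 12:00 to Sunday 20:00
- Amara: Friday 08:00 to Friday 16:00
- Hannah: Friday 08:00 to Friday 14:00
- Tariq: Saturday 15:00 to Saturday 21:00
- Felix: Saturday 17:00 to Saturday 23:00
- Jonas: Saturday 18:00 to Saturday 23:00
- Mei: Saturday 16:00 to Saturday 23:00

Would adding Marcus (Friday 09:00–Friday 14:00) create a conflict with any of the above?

Yes — it overlaps Amara, Hannah

Amara: starts Friday 08:00 before Marcus ends Friday 14:00, and ends Friday 16:00 after Marcus starts Friday 09:00 → overlap.
Hannah: starts Friday 08:00 before Marcus ends Friday 14:00, and ends Friday 14:00 after Marcus starts Friday 09:00 → overlap.
Tariq: starts Saturday 15:00 at or after Marcus ends Friday 14:00 → clear.
Mei: starts Saturday 16:00 at or after Marcus ends Friday 14:00 → clear.
Felix: starts Saturday 17:00 at or after Marcus ends Friday 14:00 → clear.
Jonas: starts Saturday 18:00 at or after Marcus ends Friday 14:00 → clear.
Ravi: starts Sunday 12:00 at or after Marcus ends Friday 14:00 → clear.
Marcus overlaps Amara, Hannah.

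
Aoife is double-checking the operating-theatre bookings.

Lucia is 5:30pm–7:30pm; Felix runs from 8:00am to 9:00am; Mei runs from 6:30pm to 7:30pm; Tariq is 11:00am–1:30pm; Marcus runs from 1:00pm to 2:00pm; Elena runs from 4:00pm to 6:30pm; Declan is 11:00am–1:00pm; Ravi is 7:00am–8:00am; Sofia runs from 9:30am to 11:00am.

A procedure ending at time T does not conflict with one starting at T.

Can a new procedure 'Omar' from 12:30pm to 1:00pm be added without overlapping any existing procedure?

Ravi: ends 8:00am at or before Omar starts 12:30pm → clear.
Felix: ends 9:00am at or before Omar starts 12:30pm → clear.
Sofia: ends 11:00am at or before Omar starts 12:30pm → clear.
Tariq: starts 11:00am before Omar ends 1:00pm, and ends 1:30pm after Omar starts 12:30pm → overlap.
Declan: starts 11:00am before Omar ends 1:00pm, and ends 1:00pm after Omar starts 12:30pm → overlap.
Marcus: starts 1:00pm at or after Omar ends 1:00pm → clear.
Elena: starts 4:00pm at or after Omar ends 1:00pm → clear.
Lucia: starts 5:30pm at or after Omar ends 1:00pm → clear.
Mei: starts 6:30pm at or after Omar ends 1:00pm → clear.
Omar overlaps Tariq, Declan.

No — it overlaps Declan, Tariq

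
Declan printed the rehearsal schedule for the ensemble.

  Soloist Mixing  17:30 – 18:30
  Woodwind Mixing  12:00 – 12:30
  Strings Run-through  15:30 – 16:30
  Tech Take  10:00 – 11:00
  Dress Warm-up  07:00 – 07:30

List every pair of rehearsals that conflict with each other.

no conflicts

Sorted by start: Dress Warm-up, Tech Take, Woodwind Mixing, Strings Run-through, Soloist Mixing.
Tech Take starts after Dress Warm-up ends; Dress Warm-up is clear from here.
Woodwind Mixing starts after Tech Take ends; Tech Take is clear from here.
Strings Run-through starts after Woodwind Mixing ends; Woodwind Mixing is clear from here.
Soloist Mixing starts after Strings Run-through ends.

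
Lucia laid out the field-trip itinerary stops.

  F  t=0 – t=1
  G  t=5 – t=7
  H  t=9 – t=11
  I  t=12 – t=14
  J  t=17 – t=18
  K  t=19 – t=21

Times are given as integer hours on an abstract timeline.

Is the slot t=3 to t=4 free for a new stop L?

Yes — the slot is free

F: ends t=1 at or before L starts t=3 → clear.
G: starts t=5 at or after L ends t=4 → clear.
H: starts t=9 at or after L ends t=4 → clear.
I: starts t=12 at or after L ends t=4 → clear.
J: starts t=17 at or after L ends t=4 → clear.
K: starts t=19 at or after L ends t=4 → clear.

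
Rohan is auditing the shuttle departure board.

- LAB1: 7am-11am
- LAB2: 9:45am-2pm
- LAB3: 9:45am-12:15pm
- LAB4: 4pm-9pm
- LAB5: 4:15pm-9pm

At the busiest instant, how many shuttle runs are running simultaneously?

Sweep the timeline, counting +1 at each start and −1 at each end (ends before starts at a tie):
7am start LAB1 → 1
9:45am start LAB2 → 2
9:45am start LAB3 → 3
11am end LAB1 → 2
12:15pm end LAB3 → 1
2pm end LAB2 → 0
4pm start LAB4 → 1
4:15pm start LAB5 → 2
9pm end LAB4 → 1
9pm end LAB5 → 0
Peak is 3, at 9:45am (LAB1, LAB2, LAB3).

3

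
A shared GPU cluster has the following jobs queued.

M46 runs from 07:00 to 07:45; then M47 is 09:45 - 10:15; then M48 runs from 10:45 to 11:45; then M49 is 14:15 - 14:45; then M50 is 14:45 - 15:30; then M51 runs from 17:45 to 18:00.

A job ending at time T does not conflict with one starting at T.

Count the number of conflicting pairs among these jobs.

Sorted by start: M46, M47, M48, M49, M50, M51.
M47 starts after M46 ends — done with M46.
M48 starts after M47 ends — done with M47.
M49 starts after M48 ends — done with M48.
M50 starts exactly when M49 ends (back-to-back, no overlap) — done with M49.
M51 starts after M50 ends.
No pair overlaps.

0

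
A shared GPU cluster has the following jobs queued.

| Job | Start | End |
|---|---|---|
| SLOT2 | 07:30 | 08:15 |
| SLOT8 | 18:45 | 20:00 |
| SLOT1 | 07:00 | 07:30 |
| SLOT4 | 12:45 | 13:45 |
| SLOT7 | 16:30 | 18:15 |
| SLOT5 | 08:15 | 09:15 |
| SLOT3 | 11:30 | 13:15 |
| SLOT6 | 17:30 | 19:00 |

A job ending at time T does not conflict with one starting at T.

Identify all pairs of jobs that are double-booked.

SLOT3 & SLOT4, SLOT6 & SLOT7, SLOT6 & SLOT8

Sorted by start: SLOT1, SLOT2, SLOT5, SLOT3, SLOT4, SLOT7, SLOT6, SLOT8.
SLOT2 starts exactly when SLOT1 ends (back-to-back, no overlap), so SLOT1 has no further overlaps.
SLOT5 starts exactly when SLOT2 ends (back-to-back, no overlap), so SLOT2 has no further overlaps.
SLOT3 starts after SLOT5 ends, so SLOT5 has no further overlaps.
SLOT4 starts before SLOT3 ends → SLOT3 and SLOT4 overlap.
SLOT7 starts after SLOT3 ends, so SLOT3 has no further overlaps.
SLOT7 starts after SLOT4 ends, so SLOT4 has no further overlaps.
SLOT6 starts before SLOT7 ends → SLOT7 and SLOT6 overlap.
SLOT8 starts after SLOT7 ends.
SLOT8 starts before SLOT6 ends → SLOT6 and SLOT8 overlap.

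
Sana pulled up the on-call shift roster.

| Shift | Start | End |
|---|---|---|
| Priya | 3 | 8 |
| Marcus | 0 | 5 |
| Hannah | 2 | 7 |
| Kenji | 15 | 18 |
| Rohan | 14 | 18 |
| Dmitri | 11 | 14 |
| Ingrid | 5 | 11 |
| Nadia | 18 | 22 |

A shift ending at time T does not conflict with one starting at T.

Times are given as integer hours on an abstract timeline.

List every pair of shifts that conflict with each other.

Hannah & Ingrid, Hannah & Marcus, Hannah & Priya, Ingrid & Priya, Kenji & Rohan, Marcus & Priya

Sorted by start: Marcus, Hannah, Priya, Ingrid, Dmitri, Rohan, Kenji, Nadia.
Hannah starts before Marcus ends → Marcus and Hannah overlap.
Priya starts before Marcus ends → Marcus and Priya overlap.
Ingrid starts exactly when Marcus ends (back-to-back, no overlap) — done with Marcus.
Priya starts before Hannah ends → Hannah and Priya overlap.
Ingrid starts before Hannah ends → Hannah and Ingrid overlap.
Dmitri starts after Hannah ends — done with Hannah.
Ingrid starts before Priya ends → Priya and Ingrid overlap.
Dmitri starts after Priya ends — done with Priya.
Dmitri starts exactly when Ingrid ends (back-to-back, no overlap) — done with Ingrid.
Rohan starts exactly when Dmitri ends (back-to-back, no overlap) — done with Dmitri.
Kenji starts before Rohan ends → Rohan and Kenji overlap.
Nadia starts exactly when Rohan ends (back-to-back, no overlap).
Nadia starts exactly when Kenji ends (back-to-back, no overlap).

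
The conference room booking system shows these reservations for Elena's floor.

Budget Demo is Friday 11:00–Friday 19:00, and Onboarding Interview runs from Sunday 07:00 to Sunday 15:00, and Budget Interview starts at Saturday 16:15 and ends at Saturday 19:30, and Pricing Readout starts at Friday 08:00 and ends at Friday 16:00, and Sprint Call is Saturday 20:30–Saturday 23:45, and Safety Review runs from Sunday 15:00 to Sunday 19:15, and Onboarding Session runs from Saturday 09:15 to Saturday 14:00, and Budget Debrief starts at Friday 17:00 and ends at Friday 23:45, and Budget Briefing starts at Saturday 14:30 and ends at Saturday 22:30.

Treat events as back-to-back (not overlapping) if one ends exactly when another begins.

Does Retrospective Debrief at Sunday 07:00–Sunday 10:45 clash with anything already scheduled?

Pricing Readout: ends Friday 16:00 at or before Retrospective Debrief starts Sunday 07:00 → clear.
Budget Demo: ends Friday 19:00 at or before Retrospective Debrief starts Sunday 07:00 → clear.
Budget Debrief: ends Friday 23:45 at or before Retrospective Debrief starts Sunday 07:00 → clear.
Onboarding Session: ends Saturday 14:00 at or before Retrospective Debrief starts Sunday 07:00 → clear.
Budget Briefing: ends Saturday 22:30 at or before Retrospective Debrief starts Sunday 07:00 → clear.
Budget Interview: ends Saturday 19:30 at or before Retrospective Debrief starts Sunday 07:00 → clear.
Sprint Call: ends Saturday 23:45 at or before Retrospective Debrief starts Sunday 07:00 → clear.
Onboarding Interview: starts Sunday 07:00 before Retrospective Debrief ends Sunday 10:45, and ends Sunday 15:00 after Retrospective Debrief starts Sunday 07:00 → overlap.
Safety Review: starts Sunday 15:00 at or after Retrospective Debrief ends Sunday 10:45 → clear.
Retrospective Debrief overlaps Onboarding Interview.

Yes — it overlaps Onboarding Interview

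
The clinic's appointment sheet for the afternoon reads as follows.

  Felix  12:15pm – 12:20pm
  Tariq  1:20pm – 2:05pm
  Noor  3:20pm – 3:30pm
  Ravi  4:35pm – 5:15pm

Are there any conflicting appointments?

No

Two intervals overlap when each starts before the other ends.
Sorted by start: Felix, Tariq, Noor, Ravi.
Tariq starts after Felix ends; Felix is clear from here.
Noor starts after Tariq ends; Tariq is clear from here.
Ravi starts after Noor ends.
Every pair is clear; the schedule has no overlaps.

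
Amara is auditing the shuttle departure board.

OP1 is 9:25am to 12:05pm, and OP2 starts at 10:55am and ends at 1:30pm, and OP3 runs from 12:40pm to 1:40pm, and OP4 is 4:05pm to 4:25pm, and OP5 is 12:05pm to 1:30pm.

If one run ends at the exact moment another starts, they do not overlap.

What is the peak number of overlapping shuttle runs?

3

Walk through starts and ends in time order (an end at T is processed before a start at T):
9:25am start OP1 → 1
10:55am start OP2 → 2
12:05pm end OP1 → 1
12:05pm start OP5 → 2
12:40pm start OP3 → 3
1:30pm end OP2 → 2
1:30pm end OP5 → 1
1:40pm end OP3 → 0
4:05pm start OP4 → 1
4:25pm end OP4 → 0
Peak is 3, at 12:40pm (OP2, OP3, OP5).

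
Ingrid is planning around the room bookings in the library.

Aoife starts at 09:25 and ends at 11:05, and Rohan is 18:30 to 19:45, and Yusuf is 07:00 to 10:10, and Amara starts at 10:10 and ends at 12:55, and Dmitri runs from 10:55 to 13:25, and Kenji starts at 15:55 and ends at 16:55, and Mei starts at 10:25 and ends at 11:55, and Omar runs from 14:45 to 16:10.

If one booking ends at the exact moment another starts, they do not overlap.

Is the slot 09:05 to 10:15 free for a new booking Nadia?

Yusuf: starts 07:00 before Nadia ends 10:15, and ends 10:10 after Nadia starts 09:05 → overlap.
Aoife: starts 09:25 before Nadia ends 10:15, and ends 11:05 after Nadia starts 09:05 → overlap.
Amara: starts 10:10 before Nadia ends 10:15, and ends 12:55 after Nadia starts 09:05 → overlap.
Mei: starts 10:25 at or after Nadia ends 10:15 → clear.
Dmitri: starts 10:55 at or after Nadia ends 10:15 → clear.
Omar: starts 14:45 at or after Nadia ends 10:15 → clear.
Kenji: starts 15:55 at or after Nadia ends 10:15 → clear.
Rohan: starts 18:30 at or after Nadia ends 10:15 → clear.
Nadia overlaps Yusuf, Amara, Aoife.

No — it overlaps Amara, Aoife, Yusuf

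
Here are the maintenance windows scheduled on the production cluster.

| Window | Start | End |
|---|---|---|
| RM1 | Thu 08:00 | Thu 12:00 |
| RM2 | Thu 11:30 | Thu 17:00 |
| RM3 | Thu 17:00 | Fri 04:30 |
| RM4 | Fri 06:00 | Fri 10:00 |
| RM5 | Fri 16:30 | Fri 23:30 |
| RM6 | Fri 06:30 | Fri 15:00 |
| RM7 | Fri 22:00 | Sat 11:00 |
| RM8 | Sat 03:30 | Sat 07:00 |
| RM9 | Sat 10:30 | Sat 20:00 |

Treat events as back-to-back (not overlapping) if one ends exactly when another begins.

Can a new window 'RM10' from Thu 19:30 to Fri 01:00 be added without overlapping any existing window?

No — it overlaps RM3

RM1: ends Thu 12:00 at or before RM10 starts Thu 19:30 → clear.
RM2: ends Thu 17:00 at or before RM10 starts Thu 19:30 → clear.
RM3: starts Thu 17:00 before RM10 ends Fri 01:00, and ends Fri 04:30 after RM10 starts Thu 19:30 → overlap.
RM4: starts Fri 06:00 at or after RM10 ends Fri 01:00 → clear.
RM6: starts Fri 06:30 at or after RM10 ends Fri 01:00 → clear.
RM5: starts Fri 16:30 at or after RM10 ends Fri 01:00 → clear.
RM7: starts Fri 22:00 at or after RM10 ends Fri 01:00 → clear.
RM8: starts Sat 03:30 at or after RM10 ends Fri 01:00 → clear.
RM9: starts Sat 10:30 at or after RM10 ends Fri 01:00 → clear.
RM10 overlaps RM3.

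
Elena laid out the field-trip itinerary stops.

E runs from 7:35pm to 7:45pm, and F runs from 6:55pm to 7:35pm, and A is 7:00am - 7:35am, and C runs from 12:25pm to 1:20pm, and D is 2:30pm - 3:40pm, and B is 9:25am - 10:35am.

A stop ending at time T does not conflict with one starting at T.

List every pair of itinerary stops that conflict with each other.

Sorted by start: A, B, C, D, F, E.
B starts after A ends, so nothing later overlaps A either.
C starts after B ends, so nothing later overlaps B either.
D starts after C ends, so nothing later overlaps C either.
F starts after D ends, so nothing later overlaps D either.
E starts exactly when F ends (back-to-back, no overlap).

none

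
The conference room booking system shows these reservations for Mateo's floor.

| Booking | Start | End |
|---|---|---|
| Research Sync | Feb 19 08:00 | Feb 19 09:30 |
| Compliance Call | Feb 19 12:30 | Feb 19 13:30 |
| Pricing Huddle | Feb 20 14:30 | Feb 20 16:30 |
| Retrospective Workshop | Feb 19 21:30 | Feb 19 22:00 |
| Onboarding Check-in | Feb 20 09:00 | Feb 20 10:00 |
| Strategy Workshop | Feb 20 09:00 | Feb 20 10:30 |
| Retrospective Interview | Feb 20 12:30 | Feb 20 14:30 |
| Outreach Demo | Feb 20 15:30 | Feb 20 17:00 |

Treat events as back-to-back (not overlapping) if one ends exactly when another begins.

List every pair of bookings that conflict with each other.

Sorted by start: Research Sync, Compliance Call, Retrospective Workshop, Onboarding Check-in, Strategy Workshop, Retrospective Interview, Pricing Huddle, Outreach Demo.
Compliance Call starts after Research Sync ends — done with Research Sync.
Retrospective Workshop starts after Compliance Call ends — done with Compliance Call.
Onboarding Check-in starts after Retrospective Workshop ends — done with Retrospective Workshop.
Strategy Workshop starts before Onboarding Check-in ends → Onboarding Check-in and Strategy Workshop overlap.
Retrospective Interview starts after Onboarding Check-in ends — done with Onboarding Check-in.
Retrospective Interview starts after Strategy Workshop ends — done with Strategy Workshop.
Pricing Huddle starts exactly when Retrospective Interview ends (back-to-back, no overlap) — done with Retrospective Interview.
Outreach Demo starts before Pricing Huddle ends → Pricing Huddle and Outreach Demo overlap.

Onboarding Check-in & Strategy Workshop, Outreach Demo & Pricing Huddle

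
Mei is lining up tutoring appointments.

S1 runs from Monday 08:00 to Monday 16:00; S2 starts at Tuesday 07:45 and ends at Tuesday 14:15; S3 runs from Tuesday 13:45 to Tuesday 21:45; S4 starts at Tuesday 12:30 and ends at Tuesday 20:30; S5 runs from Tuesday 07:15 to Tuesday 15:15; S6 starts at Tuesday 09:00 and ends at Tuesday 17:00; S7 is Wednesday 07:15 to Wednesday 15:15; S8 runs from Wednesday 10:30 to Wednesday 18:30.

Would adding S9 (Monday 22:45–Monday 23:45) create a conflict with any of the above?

S1: ends Monday 16:00 at or before S9 starts Monday 22:45 → clear.
S5: starts Tuesday 07:15 at or after S9 ends Monday 23:45 → clear.
S2: starts Tuesday 07:45 at or after S9 ends Monday 23:45 → clear.
S6: starts Tuesday 09:00 at or after S9 ends Monday 23:45 → clear.
S4: starts Tuesday 12:30 at or after S9 ends Monday 23:45 → clear.
S3: starts Tuesday 13:45 at or after S9 ends Monday 23:45 → clear.
S7: starts Wednesday 07:15 at or after S9 ends Monday 23:45 → clear.
S8: starts Wednesday 10:30 at or after S9 ends Monday 23:45 → clear.

No — it doesn't clash with anything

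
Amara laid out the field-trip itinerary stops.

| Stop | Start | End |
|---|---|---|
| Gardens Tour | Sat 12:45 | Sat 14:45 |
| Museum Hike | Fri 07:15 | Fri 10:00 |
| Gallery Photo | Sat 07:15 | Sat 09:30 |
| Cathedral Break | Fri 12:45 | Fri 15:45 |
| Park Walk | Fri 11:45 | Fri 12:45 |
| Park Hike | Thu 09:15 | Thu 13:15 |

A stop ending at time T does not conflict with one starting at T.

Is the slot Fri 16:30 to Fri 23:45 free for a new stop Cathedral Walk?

Yes — the slot is free

Park Hike: ends Thu 13:15 at or before Cathedral Walk starts Fri 16:30 → clear.
Museum Hike: ends Fri 10:00 at or before Cathedral Walk starts Fri 16:30 → clear.
Park Walk: ends Fri 12:45 at or before Cathedral Walk starts Fri 16:30 → clear.
Cathedral Break: ends Fri 15:45 at or before Cathedral Walk starts Fri 16:30 → clear.
Gallery Photo: starts Sat 07:15 at or after Cathedral Walk ends Fri 23:45 → clear.
Gardens Tour: starts Sat 12:45 at or after Cathedral Walk ends Fri 23:45 → clear.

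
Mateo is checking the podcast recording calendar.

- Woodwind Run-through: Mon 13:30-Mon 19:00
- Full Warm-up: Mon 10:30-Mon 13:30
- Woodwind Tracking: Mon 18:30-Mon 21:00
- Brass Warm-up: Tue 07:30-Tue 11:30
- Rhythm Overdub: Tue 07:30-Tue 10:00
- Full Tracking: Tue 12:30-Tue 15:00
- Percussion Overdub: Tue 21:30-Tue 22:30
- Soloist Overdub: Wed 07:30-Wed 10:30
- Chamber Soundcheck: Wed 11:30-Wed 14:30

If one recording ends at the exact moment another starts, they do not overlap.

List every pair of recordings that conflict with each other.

Sorted by start: Full Warm-up, Woodwind Run-through, Woodwind Tracking, Brass Warm-up, Rhythm Overdub, Full Tracking, Percussion Overdub, Soloist Overdub, Chamber Soundcheck.
Woodwind Run-through starts exactly when Full Warm-up ends (back-to-back, no overlap), so Full Warm-up has no further overlaps.
Woodwind Tracking starts before Woodwind Run-through ends → Woodwind Run-through and Woodwind Tracking overlap.
Brass Warm-up starts after Woodwind Run-through ends, so Woodwind Run-through has no further overlaps.
Brass Warm-up starts after Woodwind Tracking ends, so Woodwind Tracking has no further overlaps.
Rhythm Overdub starts before Brass Warm-up ends → Brass Warm-up and Rhythm Overdub overlap.
Full Tracking starts after Brass Warm-up ends, so Brass Warm-up has no further overlaps.
Full Tracking starts after Rhythm Overdub ends, so Rhythm Overdub has no further overlaps.
Percussion Overdub starts after Full Tracking ends, so Full Tracking has no further overlaps.
Soloist Overdub starts after Percussion Overdub ends, so Percussion Overdub has no further overlaps.
Chamber Soundcheck starts after Soloist Overdub ends.

Brass Warm-up & Rhythm Overdub, Woodwind Run-through & Woodwind Tracking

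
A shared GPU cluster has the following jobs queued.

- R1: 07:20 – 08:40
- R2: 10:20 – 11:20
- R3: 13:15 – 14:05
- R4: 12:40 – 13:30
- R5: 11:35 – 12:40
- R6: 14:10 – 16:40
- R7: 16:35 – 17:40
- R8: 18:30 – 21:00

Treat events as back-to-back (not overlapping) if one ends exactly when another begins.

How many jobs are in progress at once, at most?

Sort all start/end points and keep a running count:
07:20 start R1 → 1
08:40 end R1 → 0
10:20 start R2 → 1
11:20 end R2 → 0
11:35 start R5 → 1
12:40 end R5 → 0
12:40 start R4 → 1
13:15 start R3 → 2
13:30 end R4 → 1
14:05 end R3 → 0
14:10 start R6 → 1
16:35 start R7 → 2
16:40 end R6 → 1
17:40 end R7 → 0
18:30 start R8 → 1
21:00 end R8 → 0
Peak is 2, at 13:15 (R3, R4).

2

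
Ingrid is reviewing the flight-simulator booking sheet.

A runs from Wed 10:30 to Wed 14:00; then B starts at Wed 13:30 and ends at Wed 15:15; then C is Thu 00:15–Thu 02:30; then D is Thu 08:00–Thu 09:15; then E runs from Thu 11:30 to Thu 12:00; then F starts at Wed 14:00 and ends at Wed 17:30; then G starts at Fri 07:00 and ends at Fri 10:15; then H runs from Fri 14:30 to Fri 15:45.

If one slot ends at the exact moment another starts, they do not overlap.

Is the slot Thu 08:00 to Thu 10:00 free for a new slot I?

A: ends Wed 14:00 at or before I starts Thu 08:00 → clear.
B: ends Wed 15:15 at or before I starts Thu 08:00 → clear.
F: ends Wed 17:30 at or before I starts Thu 08:00 → clear.
C: ends Thu 02:30 at or before I starts Thu 08:00 → clear.
D: starts Thu 08:00 before I ends Thu 10:00, and ends Thu 09:15 after I starts Thu 08:00 → overlap.
E: starts Thu 11:30 at or after I ends Thu 10:00 → clear.
G: starts Fri 07:00 at or after I ends Thu 10:00 → clear.
H: starts Fri 14:30 at or after I ends Thu 10:00 → clear.
I overlaps D.

No — it overlaps D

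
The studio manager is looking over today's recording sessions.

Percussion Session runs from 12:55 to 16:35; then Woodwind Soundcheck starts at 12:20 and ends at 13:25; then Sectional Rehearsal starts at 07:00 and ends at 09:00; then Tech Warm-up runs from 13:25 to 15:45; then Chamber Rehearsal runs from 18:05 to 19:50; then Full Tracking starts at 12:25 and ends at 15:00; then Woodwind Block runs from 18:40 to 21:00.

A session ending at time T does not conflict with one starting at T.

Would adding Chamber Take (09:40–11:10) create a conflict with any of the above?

No — it doesn't clash with anything

Sectional Rehearsal: ends 09:00 at or before Chamber Take starts 09:40 → clear.
Woodwind Soundcheck: starts 12:20 at or after Chamber Take ends 11:10 → clear.
Full Tracking: starts 12:25 at or after Chamber Take ends 11:10 → clear.
Percussion Session: starts 12:55 at or after Chamber Take ends 11:10 → clear.
Tech Warm-up: starts 13:25 at or after Chamber Take ends 11:10 → clear.
Chamber Rehearsal: starts 18:05 at or after Chamber Take ends 11:10 → clear.
Woodwind Block: starts 18:40 at or after Chamber Take ends 11:10 → clear.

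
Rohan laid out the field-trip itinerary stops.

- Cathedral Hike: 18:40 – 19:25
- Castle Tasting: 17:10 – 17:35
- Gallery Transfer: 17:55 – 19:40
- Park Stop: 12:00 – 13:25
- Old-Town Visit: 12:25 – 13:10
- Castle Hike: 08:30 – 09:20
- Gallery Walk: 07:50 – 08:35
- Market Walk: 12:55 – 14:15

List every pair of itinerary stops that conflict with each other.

Sorted by start: Gallery Walk, Castle Hike, Park Stop, Old-Town Visit, Market Walk, Castle Tasting, Gallery Transfer, Cathedral Hike.
Castle Hike starts before Gallery Walk ends → Gallery Walk and Castle Hike overlap.
Park Stop starts after Gallery Walk ends — done with Gallery Walk.
Park Stop starts after Castle Hike ends — done with Castle Hike.
Old-Town Visit starts before Park Stop ends → Park Stop and Old-Town Visit overlap.
Market Walk starts before Park Stop ends → Park Stop and Market Walk overlap.
Castle Tasting starts after Park Stop ends — done with Park Stop.
Market Walk starts before Old-Town Visit ends → Old-Town Visit and Market Walk overlap.
Castle Tasting starts after Old-Town Visit ends — done with Old-Town Visit.
Castle Tasting starts after Market Walk ends — done with Market Walk.
Gallery Transfer starts after Castle Tasting ends — done with Castle Tasting.
Cathedral Hike starts before Gallery Transfer ends → Gallery Transfer and Cathedral Hike overlap.

Castle Hike & Gallery Walk, Cathedral Hike & Gallery Transfer, Market Walk & Old-Town Visit, Market Walk & Park Stop, Old-Town Visit & Park Stop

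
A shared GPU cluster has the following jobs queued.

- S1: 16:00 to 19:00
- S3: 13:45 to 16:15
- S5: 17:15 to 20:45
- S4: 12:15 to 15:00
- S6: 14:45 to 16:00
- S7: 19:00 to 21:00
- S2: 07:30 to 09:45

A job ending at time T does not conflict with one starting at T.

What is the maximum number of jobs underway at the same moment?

Sweep the timeline, counting +1 at each start and −1 at each end (ends before starts at a tie):
07:30 start S2 → 1
09:45 end S2 → 0
12:15 start S4 → 1
13:45 start S3 → 2
14:45 start S6 → 3
15:00 end S4 → 2
16:00 end S6 → 1
16:00 start S1 → 2
16:15 end S3 → 1
17:15 start S5 → 2
19:00 end S1 → 1
19:00 start S7 → 2
20:45 end S5 → 1
21:00 end S7 → 0
Peak is 3, at 14:45 (S3, S4, S6).

3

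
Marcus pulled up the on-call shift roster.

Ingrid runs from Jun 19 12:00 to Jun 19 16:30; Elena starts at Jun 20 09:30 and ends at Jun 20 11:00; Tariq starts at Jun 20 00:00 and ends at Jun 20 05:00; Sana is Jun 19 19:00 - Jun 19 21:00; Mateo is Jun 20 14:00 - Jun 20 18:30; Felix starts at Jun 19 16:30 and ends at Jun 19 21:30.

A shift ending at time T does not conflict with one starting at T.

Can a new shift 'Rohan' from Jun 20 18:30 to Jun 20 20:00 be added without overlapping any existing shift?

Ingrid: ends Jun 19 16:30 at or before Rohan starts Jun 20 18:30 → clear.
Felix: ends Jun 19 21:30 at or before Rohan starts Jun 20 18:30 → clear.
Sana: ends Jun 19 21:00 at or before Rohan starts Jun 20 18:30 → clear.
Tariq: ends Jun 20 05:00 at or before Rohan starts Jun 20 18:30 → clear.
Elena: ends Jun 20 11:00 at or before Rohan starts Jun 20 18:30 → clear.
Mateo: ends Jun 20 18:30 at or before Rohan starts Jun 20 18:30 → clear.

Yes — the slot is free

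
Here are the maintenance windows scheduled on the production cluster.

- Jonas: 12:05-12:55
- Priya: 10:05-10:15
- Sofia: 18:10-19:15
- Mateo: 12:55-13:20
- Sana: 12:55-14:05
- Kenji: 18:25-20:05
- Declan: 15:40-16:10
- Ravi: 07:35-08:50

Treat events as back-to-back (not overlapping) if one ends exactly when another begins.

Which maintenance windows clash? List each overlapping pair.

Sorted by start: Ravi, Priya, Jonas, Mateo, Sana, Declan, Sofia, Kenji.
Priya starts after Ravi ends, so Ravi has no further overlaps.
Jonas starts after Priya ends, so Priya has no further overlaps.
Mateo starts exactly when Jonas ends (back-to-back, no overlap), so Jonas has no further overlaps.
Sana starts before Mateo ends → Mateo and Sana overlap.
Declan starts after Mateo ends, so Mateo has no further overlaps.
Declan starts after Sana ends, so Sana has no further overlaps.
Sofia starts after Declan ends, so Declan has no further overlaps.
Kenji starts before Sofia ends → Sofia and Kenji overlap.

Kenji & Sofia, Mateo & Sana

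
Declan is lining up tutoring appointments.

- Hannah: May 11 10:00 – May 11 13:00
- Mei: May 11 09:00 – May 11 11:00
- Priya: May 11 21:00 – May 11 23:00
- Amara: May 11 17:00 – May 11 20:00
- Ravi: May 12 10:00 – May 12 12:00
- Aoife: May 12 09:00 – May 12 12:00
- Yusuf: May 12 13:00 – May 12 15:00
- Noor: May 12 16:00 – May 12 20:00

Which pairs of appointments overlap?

Aoife & Ravi, Hannah & Mei

Sorted by start: Mei, Hannah, Amara, Priya, Aoife, Ravi, Yusuf, Noor.
Hannah starts before Mei ends → Mei and Hannah overlap.
Amara starts after Mei ends; Mei is clear from here.
Amara starts after Hannah ends; Hannah is clear from here.
Priya starts after Amara ends; Amara is clear from here.
Aoife starts after Priya ends; Priya is clear from here.
Ravi starts before Aoife ends → Aoife and Ravi overlap.
Yusuf starts after Aoife ends; Aoife is clear from here.
Yusuf starts after Ravi ends; Ravi is clear from here.
Noor starts after Yusuf ends.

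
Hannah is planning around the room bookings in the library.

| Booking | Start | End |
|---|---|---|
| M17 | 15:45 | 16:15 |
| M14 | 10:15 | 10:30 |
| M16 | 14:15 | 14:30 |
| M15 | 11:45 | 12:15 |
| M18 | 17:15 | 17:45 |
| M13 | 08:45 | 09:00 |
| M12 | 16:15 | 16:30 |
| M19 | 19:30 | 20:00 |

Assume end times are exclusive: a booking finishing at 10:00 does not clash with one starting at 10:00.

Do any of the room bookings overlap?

Sorted by start: M13, M14, M15, M16, M17, M12, M18, M19.
M14 starts after M13 ends, so nothing later overlaps M13 either.
M15 starts after M14 ends, so nothing later overlaps M14 either.
M16 starts after M15 ends, so nothing later overlaps M15 either.
M17 starts after M16 ends, so nothing later overlaps M16 either.
M12 starts exactly when M17 ends (back-to-back, no overlap), so nothing later overlaps M17 either.
M18 starts after M12 ends, so nothing later overlaps M12 either.
M19 starts after M18 ends.
Every pair is clear; the schedule has no overlaps.

No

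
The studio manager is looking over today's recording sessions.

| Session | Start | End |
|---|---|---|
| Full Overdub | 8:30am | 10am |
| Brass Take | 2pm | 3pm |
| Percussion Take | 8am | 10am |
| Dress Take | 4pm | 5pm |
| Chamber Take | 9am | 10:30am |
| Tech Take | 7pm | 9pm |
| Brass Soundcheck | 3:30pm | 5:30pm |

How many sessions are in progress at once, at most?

3

Sweep the timeline, counting +1 at each start and −1 at each end (ends before starts at a tie):
8am start Percussion Take → 1
8:30am start Full Overdub → 2
9am start Chamber Take → 3
10am end Full Overdub → 2
10am end Percussion Take → 1
10:30am end Chamber Take → 0
2pm start Brass Take → 1
3pm end Brass Take → 0
3:30pm start Brass Soundcheck → 1
4pm start Dress Take → 2
5pm end Dress Take → 1
5:30pm end Brass Soundcheck → 0
7pm start Tech Take → 1
9pm end Tech Take → 0
Peak is 3, at 9am (Chamber Take, Full Overdub, Percussion Take).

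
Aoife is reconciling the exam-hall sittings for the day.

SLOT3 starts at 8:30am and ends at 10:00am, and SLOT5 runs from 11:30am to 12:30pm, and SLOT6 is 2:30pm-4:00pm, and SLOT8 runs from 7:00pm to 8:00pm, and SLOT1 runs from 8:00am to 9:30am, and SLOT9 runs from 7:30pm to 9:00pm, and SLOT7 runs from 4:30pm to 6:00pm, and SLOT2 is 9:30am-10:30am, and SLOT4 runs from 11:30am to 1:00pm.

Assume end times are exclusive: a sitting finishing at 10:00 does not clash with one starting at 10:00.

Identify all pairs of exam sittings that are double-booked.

Check each pair: they overlap iff neither finishes before the other starts.
Sorted by start: SLOT1, SLOT3, SLOT2, SLOT4, SLOT5, SLOT6, SLOT7, SLOT8, SLOT9.
SLOT3 starts before SLOT1 ends → SLOT1 and SLOT3 overlap.
SLOT2 starts exactly when SLOT1 ends (back-to-back, no overlap) — done with SLOT1.
SLOT2 starts before SLOT3 ends → SLOT3 and SLOT2 overlap.
SLOT4 starts after SLOT3 ends — done with SLOT3.
SLOT4 starts after SLOT2 ends — done with SLOT2.
SLOT5 starts before SLOT4 ends → SLOT4 and SLOT5 overlap.
SLOT6 starts after SLOT4 ends — done with SLOT4.
SLOT6 starts after SLOT5 ends — done with SLOT5.
SLOT7 starts after SLOT6 ends — done with SLOT6.
SLOT8 starts after SLOT7 ends — done with SLOT7.
SLOT9 starts before SLOT8 ends → SLOT8 and SLOT9 overlap.

SLOT1 & SLOT3, SLOT2 & SLOT3, SLOT4 & SLOT5, SLOT8 & SLOT9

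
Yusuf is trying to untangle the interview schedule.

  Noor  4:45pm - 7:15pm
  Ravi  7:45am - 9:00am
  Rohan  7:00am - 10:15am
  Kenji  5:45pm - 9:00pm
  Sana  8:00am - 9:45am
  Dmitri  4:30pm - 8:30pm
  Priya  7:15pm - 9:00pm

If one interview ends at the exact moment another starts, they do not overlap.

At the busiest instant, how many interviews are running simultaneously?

Walk through starts and ends in time order (an end at T is processed before a start at T):
7:00am start Rohan → 1
7:45am start Ravi → 2
8:00am start Sana → 3
9:00am end Ravi → 2
9:45am end Sana → 1
10:15am end Rohan → 0
4:30pm start Dmitri → 1
4:45pm start Noor → 2
5:45pm start Kenji → 3
7:15pm end Noor → 2
7:15pm start Priya → 3
8:30pm end Dmitri → 2
9:00pm end Kenji → 1
9:00pm end Priya → 0
Peak is 3, at 8:00am (Ravi, Rohan, Sana).

3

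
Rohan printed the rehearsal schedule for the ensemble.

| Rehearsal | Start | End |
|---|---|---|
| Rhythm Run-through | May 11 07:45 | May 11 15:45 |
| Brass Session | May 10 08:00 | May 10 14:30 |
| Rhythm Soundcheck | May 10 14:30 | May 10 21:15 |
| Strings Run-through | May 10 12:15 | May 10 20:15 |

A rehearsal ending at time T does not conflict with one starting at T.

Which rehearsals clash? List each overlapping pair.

Sorted by start: Brass Session, Strings Run-through, Rhythm Soundcheck, Rhythm Run-through.
Strings Run-through starts before Brass Session ends → Brass Session and Strings Run-through overlap.
Rhythm Soundcheck starts exactly when Brass Session ends (back-to-back, no overlap), so nothing later overlaps Brass Session either.
Rhythm Soundcheck starts before Strings Run-through ends → Strings Run-through and Rhythm Soundcheck overlap.
Rhythm Run-through starts after Strings Run-through ends.
Rhythm Run-through starts after Rhythm Soundcheck ends.

Brass Session & Strings Run-through, Rhythm Soundcheck & Strings Run-through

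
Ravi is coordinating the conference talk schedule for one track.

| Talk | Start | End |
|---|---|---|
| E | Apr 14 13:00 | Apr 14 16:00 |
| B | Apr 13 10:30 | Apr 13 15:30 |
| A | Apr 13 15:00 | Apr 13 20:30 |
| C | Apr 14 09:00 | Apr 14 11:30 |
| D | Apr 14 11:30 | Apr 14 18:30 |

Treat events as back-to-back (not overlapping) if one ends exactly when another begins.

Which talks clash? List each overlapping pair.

A & B, D & E

Sorted by start: B, A, C, D, E.
A starts before B ends → B and A overlap.
C starts after B ends; B is clear from here.
C starts after A ends; A is clear from here.
D starts exactly when C ends (back-to-back, no overlap); C is clear from here.
E starts before D ends → D and E overlap.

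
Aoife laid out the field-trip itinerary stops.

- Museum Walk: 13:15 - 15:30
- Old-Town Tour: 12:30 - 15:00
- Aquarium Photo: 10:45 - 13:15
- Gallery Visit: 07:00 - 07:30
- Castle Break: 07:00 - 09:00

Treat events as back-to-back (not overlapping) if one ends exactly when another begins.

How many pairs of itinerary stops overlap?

3

Sorted by start: Gallery Visit, Castle Break, Aquarium Photo, Old-Town Tour, Museum Walk.
Castle Break starts before Gallery Visit ends → Gallery Visit and Castle Break overlap.
Aquarium Photo starts after Gallery Visit ends; Gallery Visit is clear from here.
Aquarium Photo starts after Castle Break ends; Castle Break is clear from here.
Old-Town Tour starts before Aquarium Photo ends → Aquarium Photo and Old-Town Tour overlap.
Museum Walk starts exactly when Aquarium Photo ends (back-to-back, no overlap).
Museum Walk starts before Old-Town Tour ends → Old-Town Tour and Museum Walk overlap.
Overlapping pairs: Aquarium Photo & Old-Town Tour, Castle Break & Gallery Visit, Museum Walk & Old-Town Tour — 3 in total.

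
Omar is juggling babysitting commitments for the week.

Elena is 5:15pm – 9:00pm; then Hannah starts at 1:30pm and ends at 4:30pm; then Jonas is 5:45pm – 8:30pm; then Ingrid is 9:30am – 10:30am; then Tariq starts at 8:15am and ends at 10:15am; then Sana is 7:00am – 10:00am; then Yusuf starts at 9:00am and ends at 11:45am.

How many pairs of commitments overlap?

Sorted by start: Sana, Tariq, Yusuf, Ingrid, Hannah, Elena, Jonas.
Tariq starts before Sana ends → Sana and Tariq overlap.
Yusuf starts before Sana ends → Sana and Yusuf overlap.
Ingrid starts before Sana ends → Sana and Ingrid overlap.
Hannah starts after Sana ends — done with Sana.
Yusuf starts before Tariq ends → Tariq and Yusuf overlap.
Ingrid starts before Tariq ends → Tariq and Ingrid overlap.
Hannah starts after Tariq ends — done with Tariq.
Ingrid starts before Yusuf ends → Yusuf and Ingrid overlap.
Hannah starts after Yusuf ends — done with Yusuf.
Hannah starts after Ingrid ends — done with Ingrid.
Elena starts after Hannah ends — done with Hannah.
Jonas starts before Elena ends → Elena and Jonas overlap.
Overlapping pairs: Elena & Jonas, Ingrid & Sana, Ingrid & Tariq, Ingrid & Yusuf, Sana & Tariq, Sana & Yusuf, Tariq & Yusuf — 7 in total.

7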